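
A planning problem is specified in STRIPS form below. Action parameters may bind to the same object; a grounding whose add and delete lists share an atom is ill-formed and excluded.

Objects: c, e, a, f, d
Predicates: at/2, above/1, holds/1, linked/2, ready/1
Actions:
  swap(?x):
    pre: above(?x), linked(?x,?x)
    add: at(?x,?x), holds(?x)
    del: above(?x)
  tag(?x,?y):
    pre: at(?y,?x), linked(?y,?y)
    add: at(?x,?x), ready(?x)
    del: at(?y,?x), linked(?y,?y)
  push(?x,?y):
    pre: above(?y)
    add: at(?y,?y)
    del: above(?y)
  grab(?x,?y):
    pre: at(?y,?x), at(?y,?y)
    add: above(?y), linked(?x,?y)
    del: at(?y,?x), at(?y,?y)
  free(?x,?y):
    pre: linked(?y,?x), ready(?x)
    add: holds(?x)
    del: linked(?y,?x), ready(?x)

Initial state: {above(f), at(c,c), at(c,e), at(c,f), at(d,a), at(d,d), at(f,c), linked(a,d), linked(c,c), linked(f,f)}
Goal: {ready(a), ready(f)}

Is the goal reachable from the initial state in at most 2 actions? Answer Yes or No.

No

1. tag(f,c)  →  {above(f), at(c,c), at(c,e), at(d,a), at(d,d), at(f,c), at(f,f), linked(a,d), linked(f,f), ready(f)}
2. grab(d,d)  →  {above(d), above(f), at(c,c), at(c,e), at(d,a), at(f,c), at(f,f), linked(a,d), linked(d,d), linked(f,f), ready(f)}
3. tag(a,d)  →  {above(d), above(f), at(a,a), at(c,c), at(c,e), at(f,c), at(f,f), linked(a,d), linked(f,f), ready(a), ready(f)}
optimal plan length = 3; 3 > 2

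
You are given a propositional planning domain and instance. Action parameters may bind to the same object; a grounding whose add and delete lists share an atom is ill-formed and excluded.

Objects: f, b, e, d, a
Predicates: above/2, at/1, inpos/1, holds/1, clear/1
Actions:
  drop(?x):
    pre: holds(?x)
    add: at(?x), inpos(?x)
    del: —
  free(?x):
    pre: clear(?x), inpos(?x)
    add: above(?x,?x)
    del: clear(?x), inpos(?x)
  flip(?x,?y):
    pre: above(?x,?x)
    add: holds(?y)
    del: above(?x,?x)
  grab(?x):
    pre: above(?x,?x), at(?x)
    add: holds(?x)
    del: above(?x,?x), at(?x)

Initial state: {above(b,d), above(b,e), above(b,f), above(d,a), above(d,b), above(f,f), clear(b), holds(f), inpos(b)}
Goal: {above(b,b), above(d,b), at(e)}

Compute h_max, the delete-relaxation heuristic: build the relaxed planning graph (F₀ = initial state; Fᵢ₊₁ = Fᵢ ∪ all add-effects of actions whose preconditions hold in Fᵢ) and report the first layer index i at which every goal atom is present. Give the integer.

2

F0 = init (9 atoms)
F1 = F0 ∪ {above(b,b), at(f), holds(a), holds(b), holds(d), holds(e), inpos(f)}  (16 atoms)
F2 = F1 ∪ {at(a), at(b), at(d), at(e), inpos(a), inpos(d), inpos(e)}  (23 atoms)
goal ⊆ F2  ⇒  h_max = 2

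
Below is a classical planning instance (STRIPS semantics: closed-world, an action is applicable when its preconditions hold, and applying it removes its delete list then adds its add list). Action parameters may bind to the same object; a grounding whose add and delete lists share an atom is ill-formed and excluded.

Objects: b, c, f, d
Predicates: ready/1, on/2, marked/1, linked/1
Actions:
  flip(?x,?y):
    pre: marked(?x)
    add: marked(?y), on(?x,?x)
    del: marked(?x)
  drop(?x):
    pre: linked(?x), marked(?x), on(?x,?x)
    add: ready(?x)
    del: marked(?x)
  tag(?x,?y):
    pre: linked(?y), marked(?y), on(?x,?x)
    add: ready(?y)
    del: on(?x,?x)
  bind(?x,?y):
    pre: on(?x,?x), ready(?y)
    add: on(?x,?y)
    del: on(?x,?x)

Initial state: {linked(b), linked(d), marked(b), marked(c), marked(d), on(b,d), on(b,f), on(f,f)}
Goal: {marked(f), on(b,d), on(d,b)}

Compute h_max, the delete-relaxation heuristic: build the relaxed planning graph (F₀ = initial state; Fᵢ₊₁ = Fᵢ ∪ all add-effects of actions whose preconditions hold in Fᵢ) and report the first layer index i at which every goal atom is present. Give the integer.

2

F0 = init (8 atoms)
F1 = F0 ∪ {marked(f), on(b,b), on(c,c), on(d,d), ready(b), ready(d)}  (14 atoms)
F2 = F1 ∪ {on(c,b), on(c,d), on(d,b), on(f,b), on(f,d)}  (19 atoms)
goal ⊆ F2  ⇒  h_max = 2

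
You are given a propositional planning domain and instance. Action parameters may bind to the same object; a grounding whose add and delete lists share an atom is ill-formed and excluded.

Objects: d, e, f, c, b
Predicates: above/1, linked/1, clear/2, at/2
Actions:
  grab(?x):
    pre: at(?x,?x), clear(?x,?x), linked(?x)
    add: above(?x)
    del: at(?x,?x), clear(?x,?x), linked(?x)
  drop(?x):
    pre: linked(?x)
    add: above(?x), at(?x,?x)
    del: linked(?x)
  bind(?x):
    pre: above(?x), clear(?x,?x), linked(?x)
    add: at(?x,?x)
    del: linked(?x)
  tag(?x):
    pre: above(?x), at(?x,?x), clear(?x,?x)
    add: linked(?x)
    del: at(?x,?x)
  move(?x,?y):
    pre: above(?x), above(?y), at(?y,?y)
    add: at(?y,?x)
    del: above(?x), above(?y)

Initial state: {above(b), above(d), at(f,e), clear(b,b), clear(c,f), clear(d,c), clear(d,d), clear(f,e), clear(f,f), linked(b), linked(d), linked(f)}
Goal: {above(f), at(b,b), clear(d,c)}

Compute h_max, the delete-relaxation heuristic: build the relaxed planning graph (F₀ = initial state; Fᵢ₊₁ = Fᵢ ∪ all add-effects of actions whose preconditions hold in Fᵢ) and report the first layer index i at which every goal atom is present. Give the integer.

1

F0 = init (12 atoms)
F1 = F0 ∪ {above(f), at(b,b), at(d,d), at(f,f)}  (16 atoms)
goal ⊆ F1  ⇒  h_max = 1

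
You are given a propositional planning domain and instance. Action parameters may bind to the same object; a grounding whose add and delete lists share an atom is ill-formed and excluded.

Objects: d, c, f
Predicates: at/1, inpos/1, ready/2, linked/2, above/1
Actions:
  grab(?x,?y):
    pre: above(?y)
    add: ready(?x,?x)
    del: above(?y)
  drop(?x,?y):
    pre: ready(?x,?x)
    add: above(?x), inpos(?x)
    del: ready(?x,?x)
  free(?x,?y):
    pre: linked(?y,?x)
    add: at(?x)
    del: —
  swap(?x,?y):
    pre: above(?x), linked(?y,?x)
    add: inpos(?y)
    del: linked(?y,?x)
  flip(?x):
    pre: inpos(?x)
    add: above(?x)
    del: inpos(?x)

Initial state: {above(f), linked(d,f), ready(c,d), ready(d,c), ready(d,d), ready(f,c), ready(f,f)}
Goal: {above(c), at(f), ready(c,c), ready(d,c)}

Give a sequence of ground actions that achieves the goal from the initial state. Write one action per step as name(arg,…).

1. grab(c,f)  →  {linked(d,f), ready(c,c), ready(c,d), ready(d,c), ready(d,d), ready(f,c), ready(f,f)}
2. drop(d,d)  →  {above(d), inpos(d), linked(d,f), ready(c,c), ready(c,d), ready(d,c), ready(f,c), ready(f,f)}
3. drop(c,d)  →  {above(c), above(d), inpos(c), inpos(d), linked(d,f), ready(c,d), ready(d,c), ready(f,c), ready(f,f)}
4. grab(c,d)  →  {above(c), inpos(c), inpos(d), linked(d,f), ready(c,c), ready(c,d), ready(d,c), ready(f,c), ready(f,f)}
5. free(f,d)  →  {above(c), at(f), inpos(c), inpos(d), linked(d,f), ready(c,c), ready(c,d), ready(d,c), ready(f,c), ready(f,f)}

grab(c,f); drop(d,d); drop(c,d); grab(c,d); free(f,d)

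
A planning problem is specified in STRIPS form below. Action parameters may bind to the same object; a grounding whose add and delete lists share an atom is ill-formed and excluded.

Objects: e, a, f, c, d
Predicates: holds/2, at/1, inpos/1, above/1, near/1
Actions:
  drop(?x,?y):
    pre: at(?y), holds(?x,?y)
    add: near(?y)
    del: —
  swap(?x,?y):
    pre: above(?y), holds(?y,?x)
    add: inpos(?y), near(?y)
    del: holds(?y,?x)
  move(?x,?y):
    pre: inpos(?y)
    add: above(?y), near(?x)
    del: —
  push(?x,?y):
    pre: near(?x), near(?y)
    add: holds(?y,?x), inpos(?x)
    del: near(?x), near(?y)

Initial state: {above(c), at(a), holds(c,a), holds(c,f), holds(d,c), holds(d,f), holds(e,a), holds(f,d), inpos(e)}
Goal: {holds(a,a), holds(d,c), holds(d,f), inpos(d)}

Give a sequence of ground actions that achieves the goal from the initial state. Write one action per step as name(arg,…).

drop(e,a); move(d,e); push(a,a); push(d,d)

1. drop(e,a)  →  {above(c), at(a), holds(c,a), holds(c,f), holds(d,c), holds(d,f), holds(e,a), holds(f,d), inpos(e), near(a)}
2. move(d,e)  →  {above(c), above(e), at(a), holds(c,a), holds(c,f), holds(d,c), holds(d,f), holds(e,a), holds(f,d), inpos(e), near(a), near(d)}
3. push(a,a)  →  {above(c), above(e), at(a), holds(a,a), holds(c,a), holds(c,f), holds(d,c), holds(d,f), holds(e,a), holds(f,d), inpos(a), inpos(e), near(d)}
4. push(d,d)  →  {above(c), above(e), at(a), holds(a,a), holds(c,a), holds(c,f), holds(d,c), holds(d,d), holds(d,f), holds(e,a), holds(f,d), inpos(a), inpos(d), inpos(e)}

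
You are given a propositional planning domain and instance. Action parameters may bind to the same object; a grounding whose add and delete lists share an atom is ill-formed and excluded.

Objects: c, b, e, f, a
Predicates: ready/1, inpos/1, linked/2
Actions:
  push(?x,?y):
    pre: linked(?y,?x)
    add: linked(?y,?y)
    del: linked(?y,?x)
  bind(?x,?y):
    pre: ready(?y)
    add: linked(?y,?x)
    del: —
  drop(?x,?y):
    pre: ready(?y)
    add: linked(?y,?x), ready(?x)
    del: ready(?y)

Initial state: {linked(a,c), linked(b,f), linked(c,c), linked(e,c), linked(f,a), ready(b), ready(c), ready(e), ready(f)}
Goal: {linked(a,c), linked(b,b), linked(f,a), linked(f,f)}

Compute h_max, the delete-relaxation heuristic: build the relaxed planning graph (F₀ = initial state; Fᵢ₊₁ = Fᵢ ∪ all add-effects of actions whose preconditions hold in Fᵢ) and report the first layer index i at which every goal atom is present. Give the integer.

F0 = init (9 atoms)
F1 = F0 ∪ {linked(a,a), linked(b,a), linked(b,b), linked(b,c), linked(b,e), linked(c,a), linked(c,b), linked(c,e), linked(c,f), linked(e,a), linked(e,b), linked(e,e), linked(e,f), linked(f,b), linked(f,c), linked(f,e), linked(f,f), ready(a)}  (27 atoms)
goal ⊆ F1  ⇒  h_max = 1

1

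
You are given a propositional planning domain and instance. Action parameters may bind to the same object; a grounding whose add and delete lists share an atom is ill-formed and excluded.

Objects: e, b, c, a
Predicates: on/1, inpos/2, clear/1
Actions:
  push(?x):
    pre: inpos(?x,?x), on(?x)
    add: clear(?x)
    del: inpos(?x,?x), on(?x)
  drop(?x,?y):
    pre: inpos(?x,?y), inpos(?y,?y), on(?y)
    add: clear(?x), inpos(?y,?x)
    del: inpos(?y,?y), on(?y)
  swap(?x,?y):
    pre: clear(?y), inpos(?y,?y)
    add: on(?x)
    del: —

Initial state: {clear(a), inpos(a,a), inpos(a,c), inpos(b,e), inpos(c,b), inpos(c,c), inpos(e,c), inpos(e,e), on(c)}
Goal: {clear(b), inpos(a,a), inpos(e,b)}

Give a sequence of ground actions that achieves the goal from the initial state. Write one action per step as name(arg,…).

1. swap(e,a)  →  {clear(a), inpos(a,a), inpos(a,c), inpos(b,e), inpos(c,b), inpos(c,c), inpos(e,c), inpos(e,e), on(c), on(e)}
2. drop(b,e)  →  {clear(a), clear(b), inpos(a,a), inpos(a,c), inpos(b,e), inpos(c,b), inpos(c,c), inpos(e,b), inpos(e,c), on(c)}

swap(e,a); drop(b,e)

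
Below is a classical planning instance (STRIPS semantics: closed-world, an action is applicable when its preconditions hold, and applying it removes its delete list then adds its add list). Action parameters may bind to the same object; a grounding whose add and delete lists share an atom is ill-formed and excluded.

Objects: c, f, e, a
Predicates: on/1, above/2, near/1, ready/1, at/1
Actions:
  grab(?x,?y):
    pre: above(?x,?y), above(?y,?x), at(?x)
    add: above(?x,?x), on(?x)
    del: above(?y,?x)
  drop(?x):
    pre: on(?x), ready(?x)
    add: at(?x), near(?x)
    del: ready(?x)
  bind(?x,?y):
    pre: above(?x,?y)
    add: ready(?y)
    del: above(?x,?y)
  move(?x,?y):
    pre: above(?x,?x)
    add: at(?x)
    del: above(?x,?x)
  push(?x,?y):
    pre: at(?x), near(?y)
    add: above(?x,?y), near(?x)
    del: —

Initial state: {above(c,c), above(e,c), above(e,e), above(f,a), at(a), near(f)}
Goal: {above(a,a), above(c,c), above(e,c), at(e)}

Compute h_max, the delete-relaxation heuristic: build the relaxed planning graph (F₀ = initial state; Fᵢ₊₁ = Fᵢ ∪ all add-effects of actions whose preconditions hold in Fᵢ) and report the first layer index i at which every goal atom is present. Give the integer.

F0 = init (6 atoms)
F1 = F0 ∪ {above(a,f), at(c), at(e), near(a), ready(a), ready(c), ready(e)}  (13 atoms)
F2 = F1 ∪ {above(a,a), above(c,a), above(c,f), above(e,a), above(e,f), near(c), near(e), on(a), ready(f)}  (22 atoms)
goal ⊆ F2  ⇒  h_max = 2

2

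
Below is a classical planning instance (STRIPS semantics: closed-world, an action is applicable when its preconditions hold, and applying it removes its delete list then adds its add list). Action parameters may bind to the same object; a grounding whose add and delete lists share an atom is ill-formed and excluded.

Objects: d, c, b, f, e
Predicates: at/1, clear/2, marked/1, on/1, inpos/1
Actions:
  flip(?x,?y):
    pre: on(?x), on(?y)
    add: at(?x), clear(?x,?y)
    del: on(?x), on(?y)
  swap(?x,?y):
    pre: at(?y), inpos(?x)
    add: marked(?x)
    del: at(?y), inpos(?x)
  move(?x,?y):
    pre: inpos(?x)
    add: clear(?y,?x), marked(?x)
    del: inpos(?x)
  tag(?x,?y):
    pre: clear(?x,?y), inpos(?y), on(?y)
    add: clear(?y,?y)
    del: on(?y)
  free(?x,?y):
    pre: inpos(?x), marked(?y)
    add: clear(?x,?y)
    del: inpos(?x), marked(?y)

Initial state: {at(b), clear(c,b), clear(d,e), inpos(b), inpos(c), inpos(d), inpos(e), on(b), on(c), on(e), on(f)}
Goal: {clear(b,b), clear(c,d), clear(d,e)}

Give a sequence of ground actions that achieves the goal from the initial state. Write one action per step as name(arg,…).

1. flip(b,b)  →  {at(b), clear(b,b), clear(c,b), clear(d,e), inpos(b), inpos(c), inpos(d), inpos(e), on(c), on(e), on(f)}
2. move(d,c)  →  {at(b), clear(b,b), clear(c,b), clear(c,d), clear(d,e), inpos(b), inpos(c), inpos(e), marked(d), on(c), on(e), on(f)}

flip(b,b); move(d,c)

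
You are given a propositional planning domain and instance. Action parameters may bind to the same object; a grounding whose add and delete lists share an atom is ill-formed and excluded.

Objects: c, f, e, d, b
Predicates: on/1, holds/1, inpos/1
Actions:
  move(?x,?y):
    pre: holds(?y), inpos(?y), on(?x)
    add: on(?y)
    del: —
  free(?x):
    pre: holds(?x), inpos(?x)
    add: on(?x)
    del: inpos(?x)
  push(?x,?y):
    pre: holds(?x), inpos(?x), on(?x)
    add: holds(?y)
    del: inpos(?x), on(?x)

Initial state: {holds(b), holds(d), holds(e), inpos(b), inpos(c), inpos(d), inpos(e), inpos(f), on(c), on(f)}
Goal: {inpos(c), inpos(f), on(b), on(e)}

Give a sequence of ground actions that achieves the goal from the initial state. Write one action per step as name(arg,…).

1. move(c,e)  →  {holds(b), holds(d), holds(e), inpos(b), inpos(c), inpos(d), inpos(e), inpos(f), on(c), on(e), on(f)}
2. move(c,b)  →  {holds(b), holds(d), holds(e), inpos(b), inpos(c), inpos(d), inpos(e), inpos(f), on(b), on(c), on(e), on(f)}

move(c,e); move(c,b)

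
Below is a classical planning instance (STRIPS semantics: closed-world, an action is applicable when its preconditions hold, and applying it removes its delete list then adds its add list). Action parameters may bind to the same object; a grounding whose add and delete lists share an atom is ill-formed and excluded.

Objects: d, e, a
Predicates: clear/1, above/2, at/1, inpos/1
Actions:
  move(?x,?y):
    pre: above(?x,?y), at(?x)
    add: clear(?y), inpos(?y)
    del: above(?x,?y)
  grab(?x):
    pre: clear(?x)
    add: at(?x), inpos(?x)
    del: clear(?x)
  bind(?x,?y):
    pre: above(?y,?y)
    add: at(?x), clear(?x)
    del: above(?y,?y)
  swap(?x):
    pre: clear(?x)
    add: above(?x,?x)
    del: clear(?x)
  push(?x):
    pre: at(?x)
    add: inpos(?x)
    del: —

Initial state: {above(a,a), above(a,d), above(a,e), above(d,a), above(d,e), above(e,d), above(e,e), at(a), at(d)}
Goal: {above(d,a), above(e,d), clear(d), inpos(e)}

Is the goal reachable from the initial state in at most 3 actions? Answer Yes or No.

Yes

1. move(d,e)  →  {above(a,a), above(a,d), above(a,e), above(d,a), above(e,d), above(e,e), at(a), at(d), clear(e), inpos(e)}
2. move(a,d)  →  {above(a,a), above(a,e), above(d,a), above(e,d), above(e,e), at(a), at(d), clear(d), clear(e), inpos(d), inpos(e)}
optimal plan length = 2; 2 ≤ 3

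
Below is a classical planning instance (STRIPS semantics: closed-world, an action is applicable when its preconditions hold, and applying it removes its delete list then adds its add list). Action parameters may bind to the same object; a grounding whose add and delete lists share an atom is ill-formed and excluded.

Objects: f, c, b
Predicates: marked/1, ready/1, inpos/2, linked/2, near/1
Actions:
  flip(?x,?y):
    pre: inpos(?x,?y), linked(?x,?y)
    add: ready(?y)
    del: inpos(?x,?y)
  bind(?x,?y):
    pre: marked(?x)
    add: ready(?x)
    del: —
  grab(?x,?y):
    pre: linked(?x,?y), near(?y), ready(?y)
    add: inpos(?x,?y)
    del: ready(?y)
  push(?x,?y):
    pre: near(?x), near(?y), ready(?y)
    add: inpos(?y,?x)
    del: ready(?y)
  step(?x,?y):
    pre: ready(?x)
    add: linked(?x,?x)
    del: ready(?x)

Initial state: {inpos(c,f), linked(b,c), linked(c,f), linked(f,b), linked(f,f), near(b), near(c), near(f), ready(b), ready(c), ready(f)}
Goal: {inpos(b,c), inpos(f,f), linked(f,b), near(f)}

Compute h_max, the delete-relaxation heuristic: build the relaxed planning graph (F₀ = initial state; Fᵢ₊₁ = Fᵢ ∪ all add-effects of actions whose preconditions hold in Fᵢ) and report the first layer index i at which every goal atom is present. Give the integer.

1

F0 = init (11 atoms)
F1 = F0 ∪ {inpos(b,b), inpos(b,c), inpos(b,f), inpos(c,b), inpos(c,c), inpos(f,b), inpos(f,c), inpos(f,f), linked(b,b), linked(c,c)}  (21 atoms)
goal ⊆ F1  ⇒  h_max = 1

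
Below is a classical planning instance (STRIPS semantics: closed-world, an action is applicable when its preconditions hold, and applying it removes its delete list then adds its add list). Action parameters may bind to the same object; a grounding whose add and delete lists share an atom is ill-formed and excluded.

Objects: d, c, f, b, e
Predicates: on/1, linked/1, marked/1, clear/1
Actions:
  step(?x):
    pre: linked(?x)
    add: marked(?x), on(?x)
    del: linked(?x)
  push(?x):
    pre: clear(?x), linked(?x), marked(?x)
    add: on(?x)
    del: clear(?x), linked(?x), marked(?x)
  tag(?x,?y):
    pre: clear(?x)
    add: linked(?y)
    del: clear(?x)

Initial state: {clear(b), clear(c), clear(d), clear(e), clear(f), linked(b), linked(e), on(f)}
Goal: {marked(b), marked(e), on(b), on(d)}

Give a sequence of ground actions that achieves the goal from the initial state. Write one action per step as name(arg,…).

step(b); step(e); tag(d,d); step(d)

1. step(b)  →  {clear(b), clear(c), clear(d), clear(e), clear(f), linked(e), marked(b), on(b), on(f)}
2. step(e)  →  {clear(b), clear(c), clear(d), clear(e), clear(f), marked(b), marked(e), on(b), on(e), on(f)}
3. tag(d,d)  →  {clear(b), clear(c), clear(e), clear(f), linked(d), marked(b), marked(e), on(b), on(e), on(f)}
4. step(d)  →  {clear(b), clear(c), clear(e), clear(f), marked(b), marked(d), marked(e), on(b), on(d), on(e), on(f)}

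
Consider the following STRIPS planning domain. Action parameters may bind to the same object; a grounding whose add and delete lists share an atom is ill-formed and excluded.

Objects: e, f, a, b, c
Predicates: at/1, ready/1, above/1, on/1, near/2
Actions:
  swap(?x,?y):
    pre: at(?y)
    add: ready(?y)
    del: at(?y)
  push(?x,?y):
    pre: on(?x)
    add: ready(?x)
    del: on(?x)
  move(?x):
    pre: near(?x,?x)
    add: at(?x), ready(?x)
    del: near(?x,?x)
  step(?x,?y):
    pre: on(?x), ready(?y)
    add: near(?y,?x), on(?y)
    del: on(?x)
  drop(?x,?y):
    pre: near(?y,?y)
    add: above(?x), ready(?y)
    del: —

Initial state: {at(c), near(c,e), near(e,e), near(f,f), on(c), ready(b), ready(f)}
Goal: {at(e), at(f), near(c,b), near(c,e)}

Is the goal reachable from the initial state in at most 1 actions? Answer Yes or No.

1. swap(e,c)  →  {near(c,e), near(e,e), near(f,f), on(c), ready(b), ready(c), ready(f)}
2. move(e)  →  {at(e), near(c,e), near(f,f), on(c), ready(b), ready(c), ready(e), ready(f)}
3. move(f)  →  {at(e), at(f), near(c,e), on(c), ready(b), ready(c), ready(e), ready(f)}
4. step(c,b)  →  {at(e), at(f), near(b,c), near(c,e), on(b), ready(b), ready(c), ready(e), ready(f)}
5. step(b,c)  →  {at(e), at(f), near(b,c), near(c,b), near(c,e), on(c), ready(b), ready(c), ready(e), ready(f)}
optimal plan length = 5; 5 > 1

No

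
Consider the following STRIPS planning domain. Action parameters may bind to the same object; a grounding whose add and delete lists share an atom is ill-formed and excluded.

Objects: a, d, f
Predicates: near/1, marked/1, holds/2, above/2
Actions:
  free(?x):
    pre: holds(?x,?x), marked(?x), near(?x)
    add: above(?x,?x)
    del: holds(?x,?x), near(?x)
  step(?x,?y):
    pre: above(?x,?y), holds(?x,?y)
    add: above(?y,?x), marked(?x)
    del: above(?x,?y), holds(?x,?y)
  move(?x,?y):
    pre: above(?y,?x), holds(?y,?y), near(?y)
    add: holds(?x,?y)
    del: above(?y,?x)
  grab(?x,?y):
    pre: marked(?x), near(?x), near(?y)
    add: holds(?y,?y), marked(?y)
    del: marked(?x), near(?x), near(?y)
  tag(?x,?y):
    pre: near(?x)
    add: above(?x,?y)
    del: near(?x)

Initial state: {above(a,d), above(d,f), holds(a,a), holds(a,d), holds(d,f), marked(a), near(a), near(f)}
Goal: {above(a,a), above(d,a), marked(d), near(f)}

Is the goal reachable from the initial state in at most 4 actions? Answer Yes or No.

Yes

1. free(a)  →  {above(a,a), above(a,d), above(d,f), holds(a,d), holds(d,f), marked(a), near(f)}
2. step(a,d)  →  {above(a,a), above(d,a), above(d,f), holds(d,f), marked(a), near(f)}
3. step(d,f)  →  {above(a,a), above(d,a), above(f,d), marked(a), marked(d), near(f)}
optimal plan length = 3; 3 ≤ 4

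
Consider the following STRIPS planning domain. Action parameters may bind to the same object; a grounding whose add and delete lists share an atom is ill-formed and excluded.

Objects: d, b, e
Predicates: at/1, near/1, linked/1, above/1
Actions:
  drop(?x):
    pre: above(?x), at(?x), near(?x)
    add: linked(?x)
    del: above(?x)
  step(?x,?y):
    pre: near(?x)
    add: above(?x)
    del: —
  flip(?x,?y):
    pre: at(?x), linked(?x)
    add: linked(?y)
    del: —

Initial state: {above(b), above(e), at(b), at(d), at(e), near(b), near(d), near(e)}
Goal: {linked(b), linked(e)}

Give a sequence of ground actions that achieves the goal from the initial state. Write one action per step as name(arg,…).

drop(b); drop(e)

1. drop(b)  →  {above(e), at(b), at(d), at(e), linked(b), near(b), near(d), near(e)}
2. drop(e)  →  {at(b), at(d), at(e), linked(b), linked(e), near(b), near(d), near(e)}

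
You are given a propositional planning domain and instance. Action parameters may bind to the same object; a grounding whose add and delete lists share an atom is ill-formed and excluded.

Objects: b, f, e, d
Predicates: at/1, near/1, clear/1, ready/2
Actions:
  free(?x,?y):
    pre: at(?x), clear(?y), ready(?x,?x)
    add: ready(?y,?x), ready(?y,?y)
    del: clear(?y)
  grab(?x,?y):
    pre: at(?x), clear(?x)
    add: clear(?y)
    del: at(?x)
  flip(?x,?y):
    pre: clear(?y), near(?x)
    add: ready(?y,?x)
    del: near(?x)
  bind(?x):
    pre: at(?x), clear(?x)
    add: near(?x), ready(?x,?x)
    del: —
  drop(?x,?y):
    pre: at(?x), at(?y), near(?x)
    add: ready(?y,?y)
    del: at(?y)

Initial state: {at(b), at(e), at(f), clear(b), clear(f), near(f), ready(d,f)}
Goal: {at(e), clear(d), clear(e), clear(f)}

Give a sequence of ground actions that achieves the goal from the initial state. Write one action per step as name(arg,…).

grab(b,e); grab(f,d)

1. grab(b,e)  →  {at(e), at(f), clear(b), clear(e), clear(f), near(f), ready(d,f)}
2. grab(f,d)  →  {at(e), clear(b), clear(d), clear(e), clear(f), near(f), ready(d,f)}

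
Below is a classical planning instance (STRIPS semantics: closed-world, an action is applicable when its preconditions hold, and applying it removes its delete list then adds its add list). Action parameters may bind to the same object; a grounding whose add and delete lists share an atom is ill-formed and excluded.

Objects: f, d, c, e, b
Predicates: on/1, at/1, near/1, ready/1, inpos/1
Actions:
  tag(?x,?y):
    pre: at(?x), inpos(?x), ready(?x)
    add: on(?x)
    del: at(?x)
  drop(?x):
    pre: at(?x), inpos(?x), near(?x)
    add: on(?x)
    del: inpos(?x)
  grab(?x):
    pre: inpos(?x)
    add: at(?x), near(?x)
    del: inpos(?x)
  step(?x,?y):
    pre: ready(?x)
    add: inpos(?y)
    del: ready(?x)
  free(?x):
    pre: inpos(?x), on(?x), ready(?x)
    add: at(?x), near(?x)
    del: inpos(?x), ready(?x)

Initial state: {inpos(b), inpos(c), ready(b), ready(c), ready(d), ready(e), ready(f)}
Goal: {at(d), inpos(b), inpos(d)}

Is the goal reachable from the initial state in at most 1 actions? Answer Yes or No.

No

1. step(f,d)  →  {inpos(b), inpos(c), inpos(d), ready(b), ready(c), ready(d), ready(e)}
2. grab(d)  →  {at(d), inpos(b), inpos(c), near(d), ready(b), ready(c), ready(d), ready(e)}
3. step(d,d)  →  {at(d), inpos(b), inpos(c), inpos(d), near(d), ready(b), ready(c), ready(e)}
optimal plan length = 3; 3 > 1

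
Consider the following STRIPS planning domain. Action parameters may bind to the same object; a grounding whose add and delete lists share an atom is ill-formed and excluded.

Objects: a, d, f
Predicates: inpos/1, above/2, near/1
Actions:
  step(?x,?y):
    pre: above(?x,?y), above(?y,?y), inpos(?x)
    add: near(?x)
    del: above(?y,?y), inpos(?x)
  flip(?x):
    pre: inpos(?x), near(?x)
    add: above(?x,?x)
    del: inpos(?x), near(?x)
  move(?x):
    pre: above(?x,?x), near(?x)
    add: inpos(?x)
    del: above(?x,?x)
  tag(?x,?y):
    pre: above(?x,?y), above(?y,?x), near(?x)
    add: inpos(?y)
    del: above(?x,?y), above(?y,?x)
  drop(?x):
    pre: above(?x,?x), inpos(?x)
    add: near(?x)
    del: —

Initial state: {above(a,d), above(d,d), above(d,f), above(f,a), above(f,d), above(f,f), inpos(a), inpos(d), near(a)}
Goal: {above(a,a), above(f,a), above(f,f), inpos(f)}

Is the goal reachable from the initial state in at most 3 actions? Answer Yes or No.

1. step(d,d)  →  {above(a,d), above(d,f), above(f,a), above(f,d), above(f,f), inpos(a), near(a), near(d)}
2. flip(a)  →  {above(a,a), above(a,d), above(d,f), above(f,a), above(f,d), above(f,f), near(d)}
3. tag(d,f)  →  {above(a,a), above(a,d), above(f,a), above(f,f), inpos(f), near(d)}
optimal plan length = 3; 3 ≤ 3

Yes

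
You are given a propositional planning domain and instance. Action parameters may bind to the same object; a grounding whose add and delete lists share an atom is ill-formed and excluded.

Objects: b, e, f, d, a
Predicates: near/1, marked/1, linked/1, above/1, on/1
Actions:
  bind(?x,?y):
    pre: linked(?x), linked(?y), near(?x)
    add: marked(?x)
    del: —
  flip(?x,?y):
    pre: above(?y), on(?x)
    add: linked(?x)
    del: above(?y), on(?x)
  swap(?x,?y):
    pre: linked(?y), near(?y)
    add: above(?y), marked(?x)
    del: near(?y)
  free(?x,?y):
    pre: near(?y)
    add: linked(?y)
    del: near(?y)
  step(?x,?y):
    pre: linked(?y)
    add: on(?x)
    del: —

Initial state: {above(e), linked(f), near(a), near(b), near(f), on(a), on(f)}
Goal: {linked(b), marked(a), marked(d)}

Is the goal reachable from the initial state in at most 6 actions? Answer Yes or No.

1. flip(a,e)  →  {linked(a), linked(f), near(a), near(b), near(f), on(f)}
2. bind(a,f)  →  {linked(a), linked(f), marked(a), near(a), near(b), near(f), on(f)}
3. swap(d,f)  →  {above(f), linked(a), linked(f), marked(a), marked(d), near(a), near(b), on(f)}
4. free(b,b)  →  {above(f), linked(a), linked(b), linked(f), marked(a), marked(d), near(a), on(f)}
optimal plan length = 4; 4 ≤ 6

Yes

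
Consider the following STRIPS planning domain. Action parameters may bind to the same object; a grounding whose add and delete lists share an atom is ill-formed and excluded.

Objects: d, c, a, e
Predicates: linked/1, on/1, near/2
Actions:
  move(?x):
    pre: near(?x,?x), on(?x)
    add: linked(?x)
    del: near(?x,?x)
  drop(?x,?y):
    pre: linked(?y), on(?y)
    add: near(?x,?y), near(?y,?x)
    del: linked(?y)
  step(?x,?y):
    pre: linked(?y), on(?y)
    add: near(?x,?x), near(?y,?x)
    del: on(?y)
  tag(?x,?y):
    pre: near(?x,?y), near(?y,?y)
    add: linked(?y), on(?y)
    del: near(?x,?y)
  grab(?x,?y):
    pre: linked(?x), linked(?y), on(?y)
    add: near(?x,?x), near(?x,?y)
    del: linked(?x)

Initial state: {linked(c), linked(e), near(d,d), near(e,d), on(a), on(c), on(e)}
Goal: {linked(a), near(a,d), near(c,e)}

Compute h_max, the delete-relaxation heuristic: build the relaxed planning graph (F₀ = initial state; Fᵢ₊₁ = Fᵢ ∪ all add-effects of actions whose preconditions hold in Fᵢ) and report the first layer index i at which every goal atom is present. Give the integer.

2

F0 = init (7 atoms)
F1 = F0 ∪ {linked(d), near(a,a), near(a,c), near(a,e), near(c,a), near(c,c), near(c,d), near(c,e), near(d,c), near(d,e), near(e,a), near(e,c), near(e,e), on(d)}  (21 atoms)
F2 = F1 ∪ {linked(a), near(a,d), near(d,a)}  (24 atoms)
goal ⊆ F2  ⇒  h_max = 2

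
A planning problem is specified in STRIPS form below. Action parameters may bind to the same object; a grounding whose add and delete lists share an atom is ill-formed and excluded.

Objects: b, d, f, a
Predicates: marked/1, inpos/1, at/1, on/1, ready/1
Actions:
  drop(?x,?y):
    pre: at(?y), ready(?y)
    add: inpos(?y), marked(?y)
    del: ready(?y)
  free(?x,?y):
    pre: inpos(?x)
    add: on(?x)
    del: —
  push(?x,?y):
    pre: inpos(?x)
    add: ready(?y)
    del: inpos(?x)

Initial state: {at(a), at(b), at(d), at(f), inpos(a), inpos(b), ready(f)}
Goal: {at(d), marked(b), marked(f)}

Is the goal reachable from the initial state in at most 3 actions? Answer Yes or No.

Yes

1. drop(b,f)  →  {at(a), at(b), at(d), at(f), inpos(a), inpos(b), inpos(f), marked(f)}
2. push(b,b)  →  {at(a), at(b), at(d), at(f), inpos(a), inpos(f), marked(f), ready(b)}
3. drop(b,b)  →  {at(a), at(b), at(d), at(f), inpos(a), inpos(b), inpos(f), marked(b), marked(f)}
optimal plan length = 3; 3 ≤ 3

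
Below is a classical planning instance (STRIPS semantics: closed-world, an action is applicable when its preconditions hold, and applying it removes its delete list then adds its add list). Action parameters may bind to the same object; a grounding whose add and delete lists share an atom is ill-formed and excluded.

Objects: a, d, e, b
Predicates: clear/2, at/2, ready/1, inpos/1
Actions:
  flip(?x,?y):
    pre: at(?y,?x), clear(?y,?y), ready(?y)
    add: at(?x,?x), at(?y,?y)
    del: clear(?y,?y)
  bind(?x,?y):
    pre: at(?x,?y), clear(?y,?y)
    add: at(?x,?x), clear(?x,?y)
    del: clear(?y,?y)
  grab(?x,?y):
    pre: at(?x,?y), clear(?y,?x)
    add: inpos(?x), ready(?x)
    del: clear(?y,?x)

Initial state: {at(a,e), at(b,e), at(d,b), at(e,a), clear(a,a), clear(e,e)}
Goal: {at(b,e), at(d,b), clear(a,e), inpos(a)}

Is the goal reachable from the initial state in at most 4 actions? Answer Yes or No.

1. bind(a,e)  →  {at(a,a), at(a,e), at(b,e), at(d,b), at(e,a), clear(a,a), clear(a,e)}
2. grab(a,a)  →  {at(a,a), at(a,e), at(b,e), at(d,b), at(e,a), clear(a,e), inpos(a), ready(a)}
optimal plan length = 2; 2 ≤ 4

Yes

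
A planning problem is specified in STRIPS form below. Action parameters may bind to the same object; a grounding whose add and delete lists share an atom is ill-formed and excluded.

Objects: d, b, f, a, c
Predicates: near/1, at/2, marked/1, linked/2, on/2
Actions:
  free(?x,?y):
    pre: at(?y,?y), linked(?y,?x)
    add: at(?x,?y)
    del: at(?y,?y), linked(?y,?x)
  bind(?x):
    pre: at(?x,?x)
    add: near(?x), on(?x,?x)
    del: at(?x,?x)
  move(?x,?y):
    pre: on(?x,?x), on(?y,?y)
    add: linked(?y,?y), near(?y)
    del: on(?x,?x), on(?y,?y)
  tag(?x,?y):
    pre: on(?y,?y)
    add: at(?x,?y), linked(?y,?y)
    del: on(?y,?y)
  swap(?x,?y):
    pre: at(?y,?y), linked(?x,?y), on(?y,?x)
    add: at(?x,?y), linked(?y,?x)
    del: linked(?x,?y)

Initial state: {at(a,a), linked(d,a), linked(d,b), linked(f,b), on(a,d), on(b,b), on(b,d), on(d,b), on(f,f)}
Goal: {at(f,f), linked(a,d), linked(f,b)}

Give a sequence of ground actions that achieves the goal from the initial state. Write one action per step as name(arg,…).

1. tag(f,f)  →  {at(a,a), at(f,f), linked(d,a), linked(d,b), linked(f,b), linked(f,f), on(a,d), on(b,b), on(b,d), on(d,b)}
2. swap(d,a)  →  {at(a,a), at(d,a), at(f,f), linked(a,d), linked(d,b), linked(f,b), linked(f,f), on(a,d), on(b,b), on(b,d), on(d,b)}

tag(f,f); swap(d,a)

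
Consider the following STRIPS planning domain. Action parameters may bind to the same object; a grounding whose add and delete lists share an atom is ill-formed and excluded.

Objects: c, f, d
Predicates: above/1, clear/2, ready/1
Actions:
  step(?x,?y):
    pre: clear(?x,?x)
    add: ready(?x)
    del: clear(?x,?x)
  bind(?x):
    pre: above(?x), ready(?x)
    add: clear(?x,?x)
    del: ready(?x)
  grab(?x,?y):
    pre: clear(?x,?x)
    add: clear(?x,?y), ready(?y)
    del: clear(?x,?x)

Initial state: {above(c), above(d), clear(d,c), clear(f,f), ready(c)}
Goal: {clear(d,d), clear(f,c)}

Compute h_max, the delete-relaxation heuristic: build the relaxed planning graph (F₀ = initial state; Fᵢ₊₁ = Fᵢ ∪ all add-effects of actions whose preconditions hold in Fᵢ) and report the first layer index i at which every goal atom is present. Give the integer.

2

F0 = init (5 atoms)
F1 = F0 ∪ {clear(c,c), clear(f,c), clear(f,d), ready(d), ready(f)}  (10 atoms)
F2 = F1 ∪ {clear(c,d), clear(c,f), clear(d,d)}  (13 atoms)
goal ⊆ F2  ⇒  h_max = 2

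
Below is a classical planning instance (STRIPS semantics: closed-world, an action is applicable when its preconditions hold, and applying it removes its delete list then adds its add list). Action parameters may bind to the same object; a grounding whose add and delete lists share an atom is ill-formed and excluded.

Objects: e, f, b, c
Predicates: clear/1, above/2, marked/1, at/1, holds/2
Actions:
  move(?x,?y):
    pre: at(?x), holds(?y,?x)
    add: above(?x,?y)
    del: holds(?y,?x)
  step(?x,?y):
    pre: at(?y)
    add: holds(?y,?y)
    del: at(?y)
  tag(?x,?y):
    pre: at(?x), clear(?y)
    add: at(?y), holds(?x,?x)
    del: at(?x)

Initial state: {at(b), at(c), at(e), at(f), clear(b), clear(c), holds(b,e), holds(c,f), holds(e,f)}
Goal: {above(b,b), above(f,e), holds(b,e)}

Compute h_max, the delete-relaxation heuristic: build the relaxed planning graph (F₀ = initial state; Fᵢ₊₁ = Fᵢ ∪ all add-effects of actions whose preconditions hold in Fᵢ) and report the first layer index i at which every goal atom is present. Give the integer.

2

F0 = init (9 atoms)
F1 = F0 ∪ {above(e,b), above(f,c), above(f,e), holds(b,b), holds(c,c), holds(e,e), holds(f,f)}  (16 atoms)
F2 = F1 ∪ {above(b,b), above(c,c), above(e,e), above(f,f)}  (20 atoms)
goal ⊆ F2  ⇒  h_max = 2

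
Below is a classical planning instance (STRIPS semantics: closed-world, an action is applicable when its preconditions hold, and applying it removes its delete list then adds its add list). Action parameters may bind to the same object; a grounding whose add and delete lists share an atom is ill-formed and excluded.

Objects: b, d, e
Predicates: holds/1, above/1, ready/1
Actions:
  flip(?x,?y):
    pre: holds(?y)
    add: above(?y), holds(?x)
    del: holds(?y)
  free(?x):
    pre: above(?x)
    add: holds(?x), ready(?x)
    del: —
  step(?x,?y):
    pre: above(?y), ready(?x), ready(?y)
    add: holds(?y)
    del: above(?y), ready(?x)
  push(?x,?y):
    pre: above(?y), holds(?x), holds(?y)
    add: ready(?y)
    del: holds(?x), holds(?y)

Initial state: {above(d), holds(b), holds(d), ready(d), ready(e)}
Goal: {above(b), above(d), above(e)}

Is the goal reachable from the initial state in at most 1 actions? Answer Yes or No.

No

1. flip(e,b)  →  {above(b), above(d), holds(d), holds(e), ready(d), ready(e)}
2. flip(b,e)  →  {above(b), above(d), above(e), holds(b), holds(d), ready(d), ready(e)}
optimal plan length = 2; 2 > 1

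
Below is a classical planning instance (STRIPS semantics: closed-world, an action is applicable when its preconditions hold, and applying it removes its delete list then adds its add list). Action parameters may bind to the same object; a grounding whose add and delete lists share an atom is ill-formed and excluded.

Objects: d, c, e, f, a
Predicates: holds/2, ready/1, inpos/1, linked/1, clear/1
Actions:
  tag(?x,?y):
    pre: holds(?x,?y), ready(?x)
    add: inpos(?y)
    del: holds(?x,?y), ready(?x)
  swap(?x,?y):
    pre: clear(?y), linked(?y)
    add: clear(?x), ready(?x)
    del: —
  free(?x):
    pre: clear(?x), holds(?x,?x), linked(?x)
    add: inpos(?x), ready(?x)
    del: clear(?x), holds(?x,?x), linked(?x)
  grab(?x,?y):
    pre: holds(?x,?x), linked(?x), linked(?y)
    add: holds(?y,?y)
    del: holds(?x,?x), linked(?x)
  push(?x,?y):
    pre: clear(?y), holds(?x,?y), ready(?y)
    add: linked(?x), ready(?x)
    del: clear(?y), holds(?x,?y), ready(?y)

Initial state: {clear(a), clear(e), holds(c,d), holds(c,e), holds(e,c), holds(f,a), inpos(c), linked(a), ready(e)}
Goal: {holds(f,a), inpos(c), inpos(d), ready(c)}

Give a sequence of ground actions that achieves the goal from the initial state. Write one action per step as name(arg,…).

1. swap(c,a)  →  {clear(a), clear(c), clear(e), holds(c,d), holds(c,e), holds(e,c), holds(f,a), inpos(c), linked(a), ready(c), ready(e)}
2. tag(c,d)  →  {clear(a), clear(c), clear(e), holds(c,e), holds(e,c), holds(f,a), inpos(c), inpos(d), linked(a), ready(e)}
3. swap(c,a)  →  {clear(a), clear(c), clear(e), holds(c,e), holds(e,c), holds(f,a), inpos(c), inpos(d), linked(a), ready(c), ready(e)}

swap(c,a); tag(c,d); swap(c,a)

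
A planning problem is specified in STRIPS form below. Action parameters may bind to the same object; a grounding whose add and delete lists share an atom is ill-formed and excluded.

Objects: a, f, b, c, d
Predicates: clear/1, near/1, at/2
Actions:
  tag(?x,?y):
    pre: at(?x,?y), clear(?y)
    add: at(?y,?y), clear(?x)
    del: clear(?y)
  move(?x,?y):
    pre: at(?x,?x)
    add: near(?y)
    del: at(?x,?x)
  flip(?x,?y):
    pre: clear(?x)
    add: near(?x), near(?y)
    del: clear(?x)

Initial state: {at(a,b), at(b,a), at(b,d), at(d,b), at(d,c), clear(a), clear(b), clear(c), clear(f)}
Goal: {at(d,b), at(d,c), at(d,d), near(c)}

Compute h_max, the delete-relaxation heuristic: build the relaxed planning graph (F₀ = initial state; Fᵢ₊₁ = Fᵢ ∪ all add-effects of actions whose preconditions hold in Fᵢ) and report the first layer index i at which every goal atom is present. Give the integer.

2

F0 = init (9 atoms)
F1 = F0 ∪ {at(a,a), at(b,b), at(c,c), clear(d), near(a), near(b), near(c), near(d), near(f)}  (18 atoms)
F2 = F1 ∪ {at(d,d)}  (19 atoms)
goal ⊆ F2  ⇒  h_max = 2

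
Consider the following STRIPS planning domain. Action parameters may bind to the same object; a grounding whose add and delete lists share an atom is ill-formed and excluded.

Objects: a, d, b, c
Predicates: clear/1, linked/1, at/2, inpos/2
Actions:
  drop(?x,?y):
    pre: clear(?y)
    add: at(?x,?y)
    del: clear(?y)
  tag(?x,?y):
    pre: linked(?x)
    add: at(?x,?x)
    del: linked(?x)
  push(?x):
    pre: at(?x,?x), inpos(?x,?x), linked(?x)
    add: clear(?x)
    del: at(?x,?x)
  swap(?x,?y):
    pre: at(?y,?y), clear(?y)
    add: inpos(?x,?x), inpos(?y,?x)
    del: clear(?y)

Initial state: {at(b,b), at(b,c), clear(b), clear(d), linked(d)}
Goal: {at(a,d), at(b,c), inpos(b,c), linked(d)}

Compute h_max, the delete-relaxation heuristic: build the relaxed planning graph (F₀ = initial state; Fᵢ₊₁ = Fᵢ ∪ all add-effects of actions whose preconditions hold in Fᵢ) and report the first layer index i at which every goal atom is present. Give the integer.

1

F0 = init (5 atoms)
F1 = F0 ∪ {at(a,b), at(a,d), at(b,d), at(c,b), at(c,d), at(d,b), at(d,d), inpos(a,a), inpos(b,a), inpos(b,b), inpos(b,c), inpos(b,d), inpos(c,c), inpos(d,d)}  (19 atoms)
goal ⊆ F1  ⇒  h_max = 1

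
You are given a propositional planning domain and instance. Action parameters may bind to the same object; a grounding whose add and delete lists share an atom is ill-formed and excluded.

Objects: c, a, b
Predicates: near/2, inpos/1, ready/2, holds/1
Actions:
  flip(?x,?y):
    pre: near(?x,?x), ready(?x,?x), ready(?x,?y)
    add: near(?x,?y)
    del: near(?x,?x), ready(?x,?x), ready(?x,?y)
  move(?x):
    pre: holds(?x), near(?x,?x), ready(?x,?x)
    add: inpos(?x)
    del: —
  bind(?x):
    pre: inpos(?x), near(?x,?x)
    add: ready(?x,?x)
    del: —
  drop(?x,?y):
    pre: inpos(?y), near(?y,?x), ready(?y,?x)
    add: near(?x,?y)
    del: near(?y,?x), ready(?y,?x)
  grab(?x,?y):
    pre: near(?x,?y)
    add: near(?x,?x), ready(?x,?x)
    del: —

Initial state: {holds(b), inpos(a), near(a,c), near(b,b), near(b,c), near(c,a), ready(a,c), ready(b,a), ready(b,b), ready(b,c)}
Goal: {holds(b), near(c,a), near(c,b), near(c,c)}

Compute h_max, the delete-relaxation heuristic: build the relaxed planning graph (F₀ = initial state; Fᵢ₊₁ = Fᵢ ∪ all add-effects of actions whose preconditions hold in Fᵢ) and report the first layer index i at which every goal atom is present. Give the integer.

F0 = init (10 atoms)
F1 = F0 ∪ {inpos(b), near(a,a), near(b,a), near(c,c), ready(a,a), ready(c,c)}  (16 atoms)
F2 = F1 ∪ {near(a,b), near(c,b)}  (18 atoms)
goal ⊆ F2  ⇒  h_max = 2

2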